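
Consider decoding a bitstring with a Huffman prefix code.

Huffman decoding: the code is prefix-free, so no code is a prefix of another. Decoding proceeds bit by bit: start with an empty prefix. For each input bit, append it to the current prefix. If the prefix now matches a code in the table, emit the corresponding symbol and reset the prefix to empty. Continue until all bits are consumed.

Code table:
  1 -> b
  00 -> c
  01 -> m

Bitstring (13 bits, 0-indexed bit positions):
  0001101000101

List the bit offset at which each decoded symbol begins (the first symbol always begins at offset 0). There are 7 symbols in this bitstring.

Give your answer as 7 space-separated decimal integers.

Bit 0: prefix='0' (no match yet)
Bit 1: prefix='00' -> emit 'c', reset
Bit 2: prefix='0' (no match yet)
Bit 3: prefix='01' -> emit 'm', reset
Bit 4: prefix='1' -> emit 'b', reset
Bit 5: prefix='0' (no match yet)
Bit 6: prefix='01' -> emit 'm', reset
Bit 7: prefix='0' (no match yet)
Bit 8: prefix='00' -> emit 'c', reset
Bit 9: prefix='0' (no match yet)
Bit 10: prefix='01' -> emit 'm', reset
Bit 11: prefix='0' (no match yet)
Bit 12: prefix='01' -> emit 'm', reset

Answer: 0 2 4 5 7 9 11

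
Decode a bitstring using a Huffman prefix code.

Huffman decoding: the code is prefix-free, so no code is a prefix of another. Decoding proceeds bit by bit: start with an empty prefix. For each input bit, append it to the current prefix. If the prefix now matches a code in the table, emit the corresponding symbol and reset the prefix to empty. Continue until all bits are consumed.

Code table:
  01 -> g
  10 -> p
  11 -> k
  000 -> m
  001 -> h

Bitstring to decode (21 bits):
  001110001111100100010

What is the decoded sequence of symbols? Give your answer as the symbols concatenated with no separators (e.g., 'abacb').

Answer: hkmkkpgmp

Derivation:
Bit 0: prefix='0' (no match yet)
Bit 1: prefix='00' (no match yet)
Bit 2: prefix='001' -> emit 'h', reset
Bit 3: prefix='1' (no match yet)
Bit 4: prefix='11' -> emit 'k', reset
Bit 5: prefix='0' (no match yet)
Bit 6: prefix='00' (no match yet)
Bit 7: prefix='000' -> emit 'm', reset
Bit 8: prefix='1' (no match yet)
Bit 9: prefix='11' -> emit 'k', reset
Bit 10: prefix='1' (no match yet)
Bit 11: prefix='11' -> emit 'k', reset
Bit 12: prefix='1' (no match yet)
Bit 13: prefix='10' -> emit 'p', reset
Bit 14: prefix='0' (no match yet)
Bit 15: prefix='01' -> emit 'g', reset
Bit 16: prefix='0' (no match yet)
Bit 17: prefix='00' (no match yet)
Bit 18: prefix='000' -> emit 'm', reset
Bit 19: prefix='1' (no match yet)
Bit 20: prefix='10' -> emit 'p', reset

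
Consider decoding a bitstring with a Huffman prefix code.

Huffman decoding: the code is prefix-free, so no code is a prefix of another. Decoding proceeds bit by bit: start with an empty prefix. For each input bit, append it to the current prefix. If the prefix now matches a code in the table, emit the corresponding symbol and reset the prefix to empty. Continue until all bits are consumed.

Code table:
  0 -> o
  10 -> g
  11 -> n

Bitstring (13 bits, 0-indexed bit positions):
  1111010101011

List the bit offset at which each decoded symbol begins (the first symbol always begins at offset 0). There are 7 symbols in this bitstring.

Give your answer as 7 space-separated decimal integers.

Bit 0: prefix='1' (no match yet)
Bit 1: prefix='11' -> emit 'n', reset
Bit 2: prefix='1' (no match yet)
Bit 3: prefix='11' -> emit 'n', reset
Bit 4: prefix='0' -> emit 'o', reset
Bit 5: prefix='1' (no match yet)
Bit 6: prefix='10' -> emit 'g', reset
Bit 7: prefix='1' (no match yet)
Bit 8: prefix='10' -> emit 'g', reset
Bit 9: prefix='1' (no match yet)
Bit 10: prefix='10' -> emit 'g', reset
Bit 11: prefix='1' (no match yet)
Bit 12: prefix='11' -> emit 'n', reset

Answer: 0 2 4 5 7 9 11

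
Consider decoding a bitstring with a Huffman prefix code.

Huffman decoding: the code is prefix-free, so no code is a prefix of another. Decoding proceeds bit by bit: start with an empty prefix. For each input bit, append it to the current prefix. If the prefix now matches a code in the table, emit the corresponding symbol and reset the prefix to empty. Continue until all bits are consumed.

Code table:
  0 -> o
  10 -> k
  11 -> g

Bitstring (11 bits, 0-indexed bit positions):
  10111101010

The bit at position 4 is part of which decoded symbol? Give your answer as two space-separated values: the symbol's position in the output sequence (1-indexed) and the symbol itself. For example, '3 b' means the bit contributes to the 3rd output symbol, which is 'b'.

Answer: 3 g

Derivation:
Bit 0: prefix='1' (no match yet)
Bit 1: prefix='10' -> emit 'k', reset
Bit 2: prefix='1' (no match yet)
Bit 3: prefix='11' -> emit 'g', reset
Bit 4: prefix='1' (no match yet)
Bit 5: prefix='11' -> emit 'g', reset
Bit 6: prefix='0' -> emit 'o', reset
Bit 7: prefix='1' (no match yet)
Bit 8: prefix='10' -> emit 'k', reset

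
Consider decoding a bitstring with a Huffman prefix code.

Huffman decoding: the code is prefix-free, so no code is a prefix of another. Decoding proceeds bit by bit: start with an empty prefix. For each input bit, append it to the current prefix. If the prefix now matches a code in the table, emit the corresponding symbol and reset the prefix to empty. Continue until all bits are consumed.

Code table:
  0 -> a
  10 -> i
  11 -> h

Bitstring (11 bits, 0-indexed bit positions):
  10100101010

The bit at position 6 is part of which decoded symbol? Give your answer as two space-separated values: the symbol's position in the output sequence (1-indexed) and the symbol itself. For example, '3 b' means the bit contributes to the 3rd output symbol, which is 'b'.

Answer: 4 i

Derivation:
Bit 0: prefix='1' (no match yet)
Bit 1: prefix='10' -> emit 'i', reset
Bit 2: prefix='1' (no match yet)
Bit 3: prefix='10' -> emit 'i', reset
Bit 4: prefix='0' -> emit 'a', reset
Bit 5: prefix='1' (no match yet)
Bit 6: prefix='10' -> emit 'i', reset
Bit 7: prefix='1' (no match yet)
Bit 8: prefix='10' -> emit 'i', reset
Bit 9: prefix='1' (no match yet)
Bit 10: prefix='10' -> emit 'i', reset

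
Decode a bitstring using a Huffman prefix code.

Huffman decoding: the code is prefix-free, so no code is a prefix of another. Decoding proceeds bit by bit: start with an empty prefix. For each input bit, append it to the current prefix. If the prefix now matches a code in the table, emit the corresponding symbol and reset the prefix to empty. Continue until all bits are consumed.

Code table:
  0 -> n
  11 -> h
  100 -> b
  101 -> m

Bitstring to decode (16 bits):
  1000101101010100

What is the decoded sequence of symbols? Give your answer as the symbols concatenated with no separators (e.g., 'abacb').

Bit 0: prefix='1' (no match yet)
Bit 1: prefix='10' (no match yet)
Bit 2: prefix='100' -> emit 'b', reset
Bit 3: prefix='0' -> emit 'n', reset
Bit 4: prefix='1' (no match yet)
Bit 5: prefix='10' (no match yet)
Bit 6: prefix='101' -> emit 'm', reset
Bit 7: prefix='1' (no match yet)
Bit 8: prefix='10' (no match yet)
Bit 9: prefix='101' -> emit 'm', reset
Bit 10: prefix='0' -> emit 'n', reset
Bit 11: prefix='1' (no match yet)
Bit 12: prefix='10' (no match yet)
Bit 13: prefix='101' -> emit 'm', reset
Bit 14: prefix='0' -> emit 'n', reset
Bit 15: prefix='0' -> emit 'n', reset

Answer: bnmmnmnn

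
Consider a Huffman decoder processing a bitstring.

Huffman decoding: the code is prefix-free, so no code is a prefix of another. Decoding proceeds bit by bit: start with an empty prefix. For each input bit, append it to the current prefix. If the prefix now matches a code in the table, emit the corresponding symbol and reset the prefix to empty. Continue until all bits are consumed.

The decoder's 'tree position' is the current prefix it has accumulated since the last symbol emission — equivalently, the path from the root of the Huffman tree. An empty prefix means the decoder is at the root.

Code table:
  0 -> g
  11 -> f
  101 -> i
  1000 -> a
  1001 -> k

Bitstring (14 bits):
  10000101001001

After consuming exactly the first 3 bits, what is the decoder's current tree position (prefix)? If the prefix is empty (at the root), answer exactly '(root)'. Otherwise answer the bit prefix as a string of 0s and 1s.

Answer: 100

Derivation:
Bit 0: prefix='1' (no match yet)
Bit 1: prefix='10' (no match yet)
Bit 2: prefix='100' (no match yet)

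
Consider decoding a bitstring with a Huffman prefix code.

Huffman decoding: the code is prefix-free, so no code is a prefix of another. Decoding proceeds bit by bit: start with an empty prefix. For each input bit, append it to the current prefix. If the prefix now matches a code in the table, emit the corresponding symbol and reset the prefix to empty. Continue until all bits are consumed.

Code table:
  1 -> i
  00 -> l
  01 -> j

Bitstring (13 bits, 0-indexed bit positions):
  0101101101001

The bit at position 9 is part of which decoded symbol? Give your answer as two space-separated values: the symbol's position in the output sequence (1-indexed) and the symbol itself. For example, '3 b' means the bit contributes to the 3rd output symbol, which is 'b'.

Answer: 6 j

Derivation:
Bit 0: prefix='0' (no match yet)
Bit 1: prefix='01' -> emit 'j', reset
Bit 2: prefix='0' (no match yet)
Bit 3: prefix='01' -> emit 'j', reset
Bit 4: prefix='1' -> emit 'i', reset
Bit 5: prefix='0' (no match yet)
Bit 6: prefix='01' -> emit 'j', reset
Bit 7: prefix='1' -> emit 'i', reset
Bit 8: prefix='0' (no match yet)
Bit 9: prefix='01' -> emit 'j', reset
Bit 10: prefix='0' (no match yet)
Bit 11: prefix='00' -> emit 'l', reset
Bit 12: prefix='1' -> emit 'i', reset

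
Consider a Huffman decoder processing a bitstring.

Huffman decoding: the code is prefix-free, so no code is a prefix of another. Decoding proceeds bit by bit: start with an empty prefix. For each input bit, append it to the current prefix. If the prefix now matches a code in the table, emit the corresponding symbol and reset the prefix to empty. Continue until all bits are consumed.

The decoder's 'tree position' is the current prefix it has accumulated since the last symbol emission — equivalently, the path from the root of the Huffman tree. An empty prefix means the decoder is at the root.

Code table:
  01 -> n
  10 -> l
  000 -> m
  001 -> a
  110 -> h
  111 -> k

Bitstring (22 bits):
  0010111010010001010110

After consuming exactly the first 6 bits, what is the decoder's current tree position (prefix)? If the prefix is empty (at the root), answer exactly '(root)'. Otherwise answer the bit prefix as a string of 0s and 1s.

Bit 0: prefix='0' (no match yet)
Bit 1: prefix='00' (no match yet)
Bit 2: prefix='001' -> emit 'a', reset
Bit 3: prefix='0' (no match yet)
Bit 4: prefix='01' -> emit 'n', reset
Bit 5: prefix='1' (no match yet)

Answer: 1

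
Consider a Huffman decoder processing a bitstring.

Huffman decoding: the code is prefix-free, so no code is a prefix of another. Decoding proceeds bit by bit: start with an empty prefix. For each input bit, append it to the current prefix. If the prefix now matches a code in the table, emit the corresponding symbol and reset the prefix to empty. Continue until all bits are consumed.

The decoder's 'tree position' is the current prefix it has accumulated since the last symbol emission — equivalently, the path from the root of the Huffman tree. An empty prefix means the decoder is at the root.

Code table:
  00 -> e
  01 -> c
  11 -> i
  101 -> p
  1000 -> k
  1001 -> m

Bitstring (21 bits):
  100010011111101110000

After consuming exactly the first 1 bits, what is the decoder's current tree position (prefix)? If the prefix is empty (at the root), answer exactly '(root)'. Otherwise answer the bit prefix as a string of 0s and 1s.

Bit 0: prefix='1' (no match yet)

Answer: 1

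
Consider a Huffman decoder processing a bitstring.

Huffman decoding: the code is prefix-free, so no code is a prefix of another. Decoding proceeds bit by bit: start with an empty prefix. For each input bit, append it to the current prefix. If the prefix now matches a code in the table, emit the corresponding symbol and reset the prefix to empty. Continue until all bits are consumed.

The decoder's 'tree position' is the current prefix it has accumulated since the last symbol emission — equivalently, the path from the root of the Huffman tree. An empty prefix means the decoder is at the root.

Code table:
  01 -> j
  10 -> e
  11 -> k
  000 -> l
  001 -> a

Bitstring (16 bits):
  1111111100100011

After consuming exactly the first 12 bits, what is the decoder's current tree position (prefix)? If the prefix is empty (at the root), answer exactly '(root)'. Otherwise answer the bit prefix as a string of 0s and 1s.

Bit 0: prefix='1' (no match yet)
Bit 1: prefix='11' -> emit 'k', reset
Bit 2: prefix='1' (no match yet)
Bit 3: prefix='11' -> emit 'k', reset
Bit 4: prefix='1' (no match yet)
Bit 5: prefix='11' -> emit 'k', reset
Bit 6: prefix='1' (no match yet)
Bit 7: prefix='11' -> emit 'k', reset
Bit 8: prefix='0' (no match yet)
Bit 9: prefix='00' (no match yet)
Bit 10: prefix='001' -> emit 'a', reset
Bit 11: prefix='0' (no match yet)

Answer: 0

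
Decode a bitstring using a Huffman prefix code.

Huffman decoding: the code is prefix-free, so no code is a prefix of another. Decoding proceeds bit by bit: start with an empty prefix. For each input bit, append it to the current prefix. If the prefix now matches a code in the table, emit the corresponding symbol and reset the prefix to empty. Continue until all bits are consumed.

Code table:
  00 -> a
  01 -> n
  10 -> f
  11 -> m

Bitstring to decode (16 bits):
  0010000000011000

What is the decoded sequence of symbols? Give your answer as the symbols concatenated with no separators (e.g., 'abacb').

Answer: afaaanfa

Derivation:
Bit 0: prefix='0' (no match yet)
Bit 1: prefix='00' -> emit 'a', reset
Bit 2: prefix='1' (no match yet)
Bit 3: prefix='10' -> emit 'f', reset
Bit 4: prefix='0' (no match yet)
Bit 5: prefix='00' -> emit 'a', reset
Bit 6: prefix='0' (no match yet)
Bit 7: prefix='00' -> emit 'a', reset
Bit 8: prefix='0' (no match yet)
Bit 9: prefix='00' -> emit 'a', reset
Bit 10: prefix='0' (no match yet)
Bit 11: prefix='01' -> emit 'n', reset
Bit 12: prefix='1' (no match yet)
Bit 13: prefix='10' -> emit 'f', reset
Bit 14: prefix='0' (no match yet)
Bit 15: prefix='00' -> emit 'a', reset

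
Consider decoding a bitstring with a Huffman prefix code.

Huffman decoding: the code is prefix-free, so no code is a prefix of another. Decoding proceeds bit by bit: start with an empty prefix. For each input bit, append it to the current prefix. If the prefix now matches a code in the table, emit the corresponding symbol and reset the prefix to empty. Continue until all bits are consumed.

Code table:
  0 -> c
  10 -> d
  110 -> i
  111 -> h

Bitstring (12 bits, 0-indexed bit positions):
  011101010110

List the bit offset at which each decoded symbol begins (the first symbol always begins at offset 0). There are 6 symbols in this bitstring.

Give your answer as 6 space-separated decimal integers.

Bit 0: prefix='0' -> emit 'c', reset
Bit 1: prefix='1' (no match yet)
Bit 2: prefix='11' (no match yet)
Bit 3: prefix='111' -> emit 'h', reset
Bit 4: prefix='0' -> emit 'c', reset
Bit 5: prefix='1' (no match yet)
Bit 6: prefix='10' -> emit 'd', reset
Bit 7: prefix='1' (no match yet)
Bit 8: prefix='10' -> emit 'd', reset
Bit 9: prefix='1' (no match yet)
Bit 10: prefix='11' (no match yet)
Bit 11: prefix='110' -> emit 'i', reset

Answer: 0 1 4 5 7 9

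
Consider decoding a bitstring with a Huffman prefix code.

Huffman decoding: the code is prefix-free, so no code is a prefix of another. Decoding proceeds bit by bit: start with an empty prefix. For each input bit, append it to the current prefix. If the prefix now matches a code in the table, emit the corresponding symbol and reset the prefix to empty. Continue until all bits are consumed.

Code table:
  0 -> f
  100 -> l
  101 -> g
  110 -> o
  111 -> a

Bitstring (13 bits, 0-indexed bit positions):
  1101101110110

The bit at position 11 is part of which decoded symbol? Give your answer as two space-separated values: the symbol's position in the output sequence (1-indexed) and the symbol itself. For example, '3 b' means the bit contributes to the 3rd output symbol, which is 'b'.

Bit 0: prefix='1' (no match yet)
Bit 1: prefix='11' (no match yet)
Bit 2: prefix='110' -> emit 'o', reset
Bit 3: prefix='1' (no match yet)
Bit 4: prefix='11' (no match yet)
Bit 5: prefix='110' -> emit 'o', reset
Bit 6: prefix='1' (no match yet)
Bit 7: prefix='11' (no match yet)
Bit 8: prefix='111' -> emit 'a', reset
Bit 9: prefix='0' -> emit 'f', reset
Bit 10: prefix='1' (no match yet)
Bit 11: prefix='11' (no match yet)
Bit 12: prefix='110' -> emit 'o', reset

Answer: 5 o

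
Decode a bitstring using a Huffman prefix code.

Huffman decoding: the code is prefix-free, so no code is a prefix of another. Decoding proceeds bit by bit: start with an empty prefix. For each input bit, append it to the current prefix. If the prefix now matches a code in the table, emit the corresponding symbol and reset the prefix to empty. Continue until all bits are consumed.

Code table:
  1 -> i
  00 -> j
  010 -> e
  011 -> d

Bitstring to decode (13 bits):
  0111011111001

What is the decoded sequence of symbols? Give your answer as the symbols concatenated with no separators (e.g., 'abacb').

Bit 0: prefix='0' (no match yet)
Bit 1: prefix='01' (no match yet)
Bit 2: prefix='011' -> emit 'd', reset
Bit 3: prefix='1' -> emit 'i', reset
Bit 4: prefix='0' (no match yet)
Bit 5: prefix='01' (no match yet)
Bit 6: prefix='011' -> emit 'd', reset
Bit 7: prefix='1' -> emit 'i', reset
Bit 8: prefix='1' -> emit 'i', reset
Bit 9: prefix='1' -> emit 'i', reset
Bit 10: prefix='0' (no match yet)
Bit 11: prefix='00' -> emit 'j', reset
Bit 12: prefix='1' -> emit 'i', reset

Answer: didiiiji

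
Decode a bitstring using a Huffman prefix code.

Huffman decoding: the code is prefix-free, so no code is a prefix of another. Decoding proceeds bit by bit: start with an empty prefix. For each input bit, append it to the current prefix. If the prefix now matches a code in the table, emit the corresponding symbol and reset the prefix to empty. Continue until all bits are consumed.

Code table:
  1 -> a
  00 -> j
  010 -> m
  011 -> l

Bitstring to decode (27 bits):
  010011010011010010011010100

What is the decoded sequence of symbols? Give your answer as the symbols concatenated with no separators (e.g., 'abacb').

Answer: mlmlmmlmaj

Derivation:
Bit 0: prefix='0' (no match yet)
Bit 1: prefix='01' (no match yet)
Bit 2: prefix='010' -> emit 'm', reset
Bit 3: prefix='0' (no match yet)
Bit 4: prefix='01' (no match yet)
Bit 5: prefix='011' -> emit 'l', reset
Bit 6: prefix='0' (no match yet)
Bit 7: prefix='01' (no match yet)
Bit 8: prefix='010' -> emit 'm', reset
Bit 9: prefix='0' (no match yet)
Bit 10: prefix='01' (no match yet)
Bit 11: prefix='011' -> emit 'l', reset
Bit 12: prefix='0' (no match yet)
Bit 13: prefix='01' (no match yet)
Bit 14: prefix='010' -> emit 'm', reset
Bit 15: prefix='0' (no match yet)
Bit 16: prefix='01' (no match yet)
Bit 17: prefix='010' -> emit 'm', reset
Bit 18: prefix='0' (no match yet)
Bit 19: prefix='01' (no match yet)
Bit 20: prefix='011' -> emit 'l', reset
Bit 21: prefix='0' (no match yet)
Bit 22: prefix='01' (no match yet)
Bit 23: prefix='010' -> emit 'm', reset
Bit 24: prefix='1' -> emit 'a', reset
Bit 25: prefix='0' (no match yet)
Bit 26: prefix='00' -> emit 'j', reset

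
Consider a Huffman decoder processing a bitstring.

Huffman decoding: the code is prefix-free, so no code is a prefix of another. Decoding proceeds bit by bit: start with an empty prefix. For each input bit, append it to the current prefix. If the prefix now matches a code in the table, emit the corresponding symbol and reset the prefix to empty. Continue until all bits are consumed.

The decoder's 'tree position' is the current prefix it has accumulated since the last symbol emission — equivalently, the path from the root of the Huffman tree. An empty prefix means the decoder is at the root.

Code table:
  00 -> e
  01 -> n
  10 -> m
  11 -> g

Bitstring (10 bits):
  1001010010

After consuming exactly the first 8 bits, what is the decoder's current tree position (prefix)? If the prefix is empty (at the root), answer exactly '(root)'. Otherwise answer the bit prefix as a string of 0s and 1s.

Bit 0: prefix='1' (no match yet)
Bit 1: prefix='10' -> emit 'm', reset
Bit 2: prefix='0' (no match yet)
Bit 3: prefix='01' -> emit 'n', reset
Bit 4: prefix='0' (no match yet)
Bit 5: prefix='01' -> emit 'n', reset
Bit 6: prefix='0' (no match yet)
Bit 7: prefix='00' -> emit 'e', reset

Answer: (root)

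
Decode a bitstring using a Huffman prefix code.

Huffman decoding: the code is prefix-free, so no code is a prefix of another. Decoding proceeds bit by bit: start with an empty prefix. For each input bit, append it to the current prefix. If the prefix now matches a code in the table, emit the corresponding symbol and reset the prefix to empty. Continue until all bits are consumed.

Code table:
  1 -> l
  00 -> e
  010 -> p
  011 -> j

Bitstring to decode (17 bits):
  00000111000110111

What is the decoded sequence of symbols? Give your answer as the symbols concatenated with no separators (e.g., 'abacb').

Bit 0: prefix='0' (no match yet)
Bit 1: prefix='00' -> emit 'e', reset
Bit 2: prefix='0' (no match yet)
Bit 3: prefix='00' -> emit 'e', reset
Bit 4: prefix='0' (no match yet)
Bit 5: prefix='01' (no match yet)
Bit 6: prefix='011' -> emit 'j', reset
Bit 7: prefix='1' -> emit 'l', reset
Bit 8: prefix='0' (no match yet)
Bit 9: prefix='00' -> emit 'e', reset
Bit 10: prefix='0' (no match yet)
Bit 11: prefix='01' (no match yet)
Bit 12: prefix='011' -> emit 'j', reset
Bit 13: prefix='0' (no match yet)
Bit 14: prefix='01' (no match yet)
Bit 15: prefix='011' -> emit 'j', reset
Bit 16: prefix='1' -> emit 'l', reset

Answer: eejlejjl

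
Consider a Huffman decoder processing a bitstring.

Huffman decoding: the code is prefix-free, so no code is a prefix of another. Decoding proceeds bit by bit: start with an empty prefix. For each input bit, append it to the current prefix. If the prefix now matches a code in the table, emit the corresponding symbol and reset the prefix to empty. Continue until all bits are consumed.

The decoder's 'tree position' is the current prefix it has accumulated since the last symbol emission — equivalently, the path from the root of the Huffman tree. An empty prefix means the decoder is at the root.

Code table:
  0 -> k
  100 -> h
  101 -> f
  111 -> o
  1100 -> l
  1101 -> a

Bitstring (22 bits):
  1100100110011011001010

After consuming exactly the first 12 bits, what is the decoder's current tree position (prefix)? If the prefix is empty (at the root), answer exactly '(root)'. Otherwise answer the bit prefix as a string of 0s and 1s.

Bit 0: prefix='1' (no match yet)
Bit 1: prefix='11' (no match yet)
Bit 2: prefix='110' (no match yet)
Bit 3: prefix='1100' -> emit 'l', reset
Bit 4: prefix='1' (no match yet)
Bit 5: prefix='10' (no match yet)
Bit 6: prefix='100' -> emit 'h', reset
Bit 7: prefix='1' (no match yet)
Bit 8: prefix='11' (no match yet)
Bit 9: prefix='110' (no match yet)
Bit 10: prefix='1100' -> emit 'l', reset
Bit 11: prefix='1' (no match yet)

Answer: 1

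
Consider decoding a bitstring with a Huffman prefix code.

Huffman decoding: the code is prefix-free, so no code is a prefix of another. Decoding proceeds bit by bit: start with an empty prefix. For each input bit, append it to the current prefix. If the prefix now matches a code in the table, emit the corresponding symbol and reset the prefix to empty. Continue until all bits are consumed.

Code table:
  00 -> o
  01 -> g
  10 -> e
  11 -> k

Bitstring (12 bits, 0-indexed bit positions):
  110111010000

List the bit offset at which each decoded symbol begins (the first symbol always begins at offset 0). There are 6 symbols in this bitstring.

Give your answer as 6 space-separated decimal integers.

Answer: 0 2 4 6 8 10

Derivation:
Bit 0: prefix='1' (no match yet)
Bit 1: prefix='11' -> emit 'k', reset
Bit 2: prefix='0' (no match yet)
Bit 3: prefix='01' -> emit 'g', reset
Bit 4: prefix='1' (no match yet)
Bit 5: prefix='11' -> emit 'k', reset
Bit 6: prefix='0' (no match yet)
Bit 7: prefix='01' -> emit 'g', reset
Bit 8: prefix='0' (no match yet)
Bit 9: prefix='00' -> emit 'o', reset
Bit 10: prefix='0' (no match yet)
Bit 11: prefix='00' -> emit 'o', reset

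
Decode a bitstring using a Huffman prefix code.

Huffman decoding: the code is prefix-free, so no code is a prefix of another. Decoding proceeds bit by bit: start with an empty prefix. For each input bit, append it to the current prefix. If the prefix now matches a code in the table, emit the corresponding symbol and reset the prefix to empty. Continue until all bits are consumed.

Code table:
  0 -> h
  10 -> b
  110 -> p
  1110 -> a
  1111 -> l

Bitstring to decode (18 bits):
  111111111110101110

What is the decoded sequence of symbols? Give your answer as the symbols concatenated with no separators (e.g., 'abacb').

Bit 0: prefix='1' (no match yet)
Bit 1: prefix='11' (no match yet)
Bit 2: prefix='111' (no match yet)
Bit 3: prefix='1111' -> emit 'l', reset
Bit 4: prefix='1' (no match yet)
Bit 5: prefix='11' (no match yet)
Bit 6: prefix='111' (no match yet)
Bit 7: prefix='1111' -> emit 'l', reset
Bit 8: prefix='1' (no match yet)
Bit 9: prefix='11' (no match yet)
Bit 10: prefix='111' (no match yet)
Bit 11: prefix='1110' -> emit 'a', reset
Bit 12: prefix='1' (no match yet)
Bit 13: prefix='10' -> emit 'b', reset
Bit 14: prefix='1' (no match yet)
Bit 15: prefix='11' (no match yet)
Bit 16: prefix='111' (no match yet)
Bit 17: prefix='1110' -> emit 'a', reset

Answer: llaba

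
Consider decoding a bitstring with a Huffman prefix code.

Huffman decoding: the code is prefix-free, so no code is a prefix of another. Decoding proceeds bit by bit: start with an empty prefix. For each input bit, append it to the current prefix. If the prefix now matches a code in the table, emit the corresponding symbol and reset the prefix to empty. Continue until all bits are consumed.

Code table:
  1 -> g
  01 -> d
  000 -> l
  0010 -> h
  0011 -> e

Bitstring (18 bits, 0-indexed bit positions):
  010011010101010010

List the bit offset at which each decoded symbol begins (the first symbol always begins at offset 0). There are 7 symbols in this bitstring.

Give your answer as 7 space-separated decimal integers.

Answer: 0 2 6 8 10 12 14

Derivation:
Bit 0: prefix='0' (no match yet)
Bit 1: prefix='01' -> emit 'd', reset
Bit 2: prefix='0' (no match yet)
Bit 3: prefix='00' (no match yet)
Bit 4: prefix='001' (no match yet)
Bit 5: prefix='0011' -> emit 'e', reset
Bit 6: prefix='0' (no match yet)
Bit 7: prefix='01' -> emit 'd', reset
Bit 8: prefix='0' (no match yet)
Bit 9: prefix='01' -> emit 'd', reset
Bit 10: prefix='0' (no match yet)
Bit 11: prefix='01' -> emit 'd', reset
Bit 12: prefix='0' (no match yet)
Bit 13: prefix='01' -> emit 'd', reset
Bit 14: prefix='0' (no match yet)
Bit 15: prefix='00' (no match yet)
Bit 16: prefix='001' (no match yet)
Bit 17: prefix='0010' -> emit 'h', reset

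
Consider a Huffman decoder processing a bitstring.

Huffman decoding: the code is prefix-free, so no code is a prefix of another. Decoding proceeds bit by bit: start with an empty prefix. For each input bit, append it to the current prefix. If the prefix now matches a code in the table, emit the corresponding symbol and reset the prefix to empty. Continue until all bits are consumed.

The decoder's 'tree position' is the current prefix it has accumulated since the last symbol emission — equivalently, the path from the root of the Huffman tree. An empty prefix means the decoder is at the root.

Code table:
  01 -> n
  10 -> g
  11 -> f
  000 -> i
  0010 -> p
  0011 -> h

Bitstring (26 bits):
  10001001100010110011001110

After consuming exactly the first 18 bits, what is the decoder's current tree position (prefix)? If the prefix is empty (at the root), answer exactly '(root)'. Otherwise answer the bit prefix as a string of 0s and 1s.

Bit 0: prefix='1' (no match yet)
Bit 1: prefix='10' -> emit 'g', reset
Bit 2: prefix='0' (no match yet)
Bit 3: prefix='00' (no match yet)
Bit 4: prefix='001' (no match yet)
Bit 5: prefix='0010' -> emit 'p', reset
Bit 6: prefix='0' (no match yet)
Bit 7: prefix='01' -> emit 'n', reset
Bit 8: prefix='1' (no match yet)
Bit 9: prefix='10' -> emit 'g', reset
Bit 10: prefix='0' (no match yet)
Bit 11: prefix='00' (no match yet)
Bit 12: prefix='001' (no match yet)
Bit 13: prefix='0010' -> emit 'p', reset
Bit 14: prefix='1' (no match yet)
Bit 15: prefix='11' -> emit 'f', reset
Bit 16: prefix='0' (no match yet)
Bit 17: prefix='00' (no match yet)

Answer: 00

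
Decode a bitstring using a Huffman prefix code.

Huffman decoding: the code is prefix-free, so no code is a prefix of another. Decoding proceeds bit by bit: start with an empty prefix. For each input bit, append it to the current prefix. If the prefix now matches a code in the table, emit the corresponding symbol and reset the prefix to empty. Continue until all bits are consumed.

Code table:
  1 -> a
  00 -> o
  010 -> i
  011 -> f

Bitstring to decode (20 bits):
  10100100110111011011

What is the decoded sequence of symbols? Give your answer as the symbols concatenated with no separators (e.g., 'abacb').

Bit 0: prefix='1' -> emit 'a', reset
Bit 1: prefix='0' (no match yet)
Bit 2: prefix='01' (no match yet)
Bit 3: prefix='010' -> emit 'i', reset
Bit 4: prefix='0' (no match yet)
Bit 5: prefix='01' (no match yet)
Bit 6: prefix='010' -> emit 'i', reset
Bit 7: prefix='0' (no match yet)
Bit 8: prefix='01' (no match yet)
Bit 9: prefix='011' -> emit 'f', reset
Bit 10: prefix='0' (no match yet)
Bit 11: prefix='01' (no match yet)
Bit 12: prefix='011' -> emit 'f', reset
Bit 13: prefix='1' -> emit 'a', reset
Bit 14: prefix='0' (no match yet)
Bit 15: prefix='01' (no match yet)
Bit 16: prefix='011' -> emit 'f', reset
Bit 17: prefix='0' (no match yet)
Bit 18: prefix='01' (no match yet)
Bit 19: prefix='011' -> emit 'f', reset

Answer: aiiffaff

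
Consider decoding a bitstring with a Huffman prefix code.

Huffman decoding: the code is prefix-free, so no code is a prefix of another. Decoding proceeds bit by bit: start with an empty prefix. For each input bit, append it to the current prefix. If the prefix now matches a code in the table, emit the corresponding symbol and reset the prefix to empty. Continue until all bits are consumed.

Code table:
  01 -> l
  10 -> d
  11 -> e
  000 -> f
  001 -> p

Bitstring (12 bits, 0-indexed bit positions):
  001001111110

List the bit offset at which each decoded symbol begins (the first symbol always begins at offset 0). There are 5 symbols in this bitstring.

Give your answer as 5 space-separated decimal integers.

Answer: 0 3 6 8 10

Derivation:
Bit 0: prefix='0' (no match yet)
Bit 1: prefix='00' (no match yet)
Bit 2: prefix='001' -> emit 'p', reset
Bit 3: prefix='0' (no match yet)
Bit 4: prefix='00' (no match yet)
Bit 5: prefix='001' -> emit 'p', reset
Bit 6: prefix='1' (no match yet)
Bit 7: prefix='11' -> emit 'e', reset
Bit 8: prefix='1' (no match yet)
Bit 9: prefix='11' -> emit 'e', reset
Bit 10: prefix='1' (no match yet)
Bit 11: prefix='10' -> emit 'd', reset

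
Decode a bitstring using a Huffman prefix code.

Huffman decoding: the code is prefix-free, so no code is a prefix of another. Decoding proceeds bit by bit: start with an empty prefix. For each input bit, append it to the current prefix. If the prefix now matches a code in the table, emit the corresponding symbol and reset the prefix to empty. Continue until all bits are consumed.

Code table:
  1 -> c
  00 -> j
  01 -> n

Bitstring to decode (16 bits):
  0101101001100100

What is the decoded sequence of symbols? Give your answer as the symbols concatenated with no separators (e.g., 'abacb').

Answer: nncnjccjcj

Derivation:
Bit 0: prefix='0' (no match yet)
Bit 1: prefix='01' -> emit 'n', reset
Bit 2: prefix='0' (no match yet)
Bit 3: prefix='01' -> emit 'n', reset
Bit 4: prefix='1' -> emit 'c', reset
Bit 5: prefix='0' (no match yet)
Bit 6: prefix='01' -> emit 'n', reset
Bit 7: prefix='0' (no match yet)
Bit 8: prefix='00' -> emit 'j', reset
Bit 9: prefix='1' -> emit 'c', reset
Bit 10: prefix='1' -> emit 'c', reset
Bit 11: prefix='0' (no match yet)
Bit 12: prefix='00' -> emit 'j', reset
Bit 13: prefix='1' -> emit 'c', reset
Bit 14: prefix='0' (no match yet)
Bit 15: prefix='00' -> emit 'j', reset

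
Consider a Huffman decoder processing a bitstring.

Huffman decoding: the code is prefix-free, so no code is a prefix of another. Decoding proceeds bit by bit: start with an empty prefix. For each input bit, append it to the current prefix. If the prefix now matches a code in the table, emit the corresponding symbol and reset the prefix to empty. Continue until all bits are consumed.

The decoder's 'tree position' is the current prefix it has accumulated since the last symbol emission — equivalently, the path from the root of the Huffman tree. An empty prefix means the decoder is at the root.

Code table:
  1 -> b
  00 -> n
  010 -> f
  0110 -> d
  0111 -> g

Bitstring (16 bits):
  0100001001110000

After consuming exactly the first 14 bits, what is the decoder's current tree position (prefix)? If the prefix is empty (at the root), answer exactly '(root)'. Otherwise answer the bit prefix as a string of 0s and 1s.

Answer: (root)

Derivation:
Bit 0: prefix='0' (no match yet)
Bit 1: prefix='01' (no match yet)
Bit 2: prefix='010' -> emit 'f', reset
Bit 3: prefix='0' (no match yet)
Bit 4: prefix='00' -> emit 'n', reset
Bit 5: prefix='0' (no match yet)
Bit 6: prefix='01' (no match yet)
Bit 7: prefix='010' -> emit 'f', reset
Bit 8: prefix='0' (no match yet)
Bit 9: prefix='01' (no match yet)
Bit 10: prefix='011' (no match yet)
Bit 11: prefix='0111' -> emit 'g', reset
Bit 12: prefix='0' (no match yet)
Bit 13: prefix='00' -> emit 'n', reset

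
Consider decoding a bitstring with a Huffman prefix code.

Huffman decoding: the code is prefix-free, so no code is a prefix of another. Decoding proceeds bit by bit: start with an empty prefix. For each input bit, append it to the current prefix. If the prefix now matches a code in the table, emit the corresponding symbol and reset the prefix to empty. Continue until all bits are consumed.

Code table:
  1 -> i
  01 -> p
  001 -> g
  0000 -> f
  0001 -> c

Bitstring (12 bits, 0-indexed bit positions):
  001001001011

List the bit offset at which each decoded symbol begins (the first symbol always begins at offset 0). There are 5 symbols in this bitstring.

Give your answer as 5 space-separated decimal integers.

Bit 0: prefix='0' (no match yet)
Bit 1: prefix='00' (no match yet)
Bit 2: prefix='001' -> emit 'g', reset
Bit 3: prefix='0' (no match yet)
Bit 4: prefix='00' (no match yet)
Bit 5: prefix='001' -> emit 'g', reset
Bit 6: prefix='0' (no match yet)
Bit 7: prefix='00' (no match yet)
Bit 8: prefix='001' -> emit 'g', reset
Bit 9: prefix='0' (no match yet)
Bit 10: prefix='01' -> emit 'p', reset
Bit 11: prefix='1' -> emit 'i', reset

Answer: 0 3 6 9 11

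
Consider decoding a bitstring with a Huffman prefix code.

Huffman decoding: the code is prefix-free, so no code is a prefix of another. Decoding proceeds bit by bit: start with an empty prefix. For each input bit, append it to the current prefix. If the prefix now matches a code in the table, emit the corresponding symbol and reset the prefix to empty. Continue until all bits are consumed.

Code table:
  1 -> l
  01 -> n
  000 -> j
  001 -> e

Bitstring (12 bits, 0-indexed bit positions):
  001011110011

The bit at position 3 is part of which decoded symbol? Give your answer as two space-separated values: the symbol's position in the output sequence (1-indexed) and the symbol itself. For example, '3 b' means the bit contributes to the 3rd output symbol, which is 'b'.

Bit 0: prefix='0' (no match yet)
Bit 1: prefix='00' (no match yet)
Bit 2: prefix='001' -> emit 'e', reset
Bit 3: prefix='0' (no match yet)
Bit 4: prefix='01' -> emit 'n', reset
Bit 5: prefix='1' -> emit 'l', reset
Bit 6: prefix='1' -> emit 'l', reset
Bit 7: prefix='1' -> emit 'l', reset

Answer: 2 n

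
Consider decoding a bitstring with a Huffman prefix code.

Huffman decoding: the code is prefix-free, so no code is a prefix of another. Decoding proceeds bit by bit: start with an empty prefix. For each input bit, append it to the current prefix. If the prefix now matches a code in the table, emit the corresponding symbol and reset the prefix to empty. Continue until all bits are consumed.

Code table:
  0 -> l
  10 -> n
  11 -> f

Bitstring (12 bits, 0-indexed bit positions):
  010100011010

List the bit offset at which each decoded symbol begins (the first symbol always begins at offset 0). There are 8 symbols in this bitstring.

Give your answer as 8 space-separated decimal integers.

Answer: 0 1 3 5 6 7 9 10

Derivation:
Bit 0: prefix='0' -> emit 'l', reset
Bit 1: prefix='1' (no match yet)
Bit 2: prefix='10' -> emit 'n', reset
Bit 3: prefix='1' (no match yet)
Bit 4: prefix='10' -> emit 'n', reset
Bit 5: prefix='0' -> emit 'l', reset
Bit 6: prefix='0' -> emit 'l', reset
Bit 7: prefix='1' (no match yet)
Bit 8: prefix='11' -> emit 'f', reset
Bit 9: prefix='0' -> emit 'l', reset
Bit 10: prefix='1' (no match yet)
Bit 11: prefix='10' -> emit 'n', reset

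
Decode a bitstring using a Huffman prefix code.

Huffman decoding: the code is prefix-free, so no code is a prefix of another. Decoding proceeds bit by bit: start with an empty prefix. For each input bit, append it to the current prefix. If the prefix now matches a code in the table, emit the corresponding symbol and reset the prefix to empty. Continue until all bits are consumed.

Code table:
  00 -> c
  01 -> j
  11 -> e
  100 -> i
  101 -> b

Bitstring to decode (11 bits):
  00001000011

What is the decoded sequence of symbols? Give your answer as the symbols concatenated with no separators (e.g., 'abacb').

Answer: ccice

Derivation:
Bit 0: prefix='0' (no match yet)
Bit 1: prefix='00' -> emit 'c', reset
Bit 2: prefix='0' (no match yet)
Bit 3: prefix='00' -> emit 'c', reset
Bit 4: prefix='1' (no match yet)
Bit 5: prefix='10' (no match yet)
Bit 6: prefix='100' -> emit 'i', reset
Bit 7: prefix='0' (no match yet)
Bit 8: prefix='00' -> emit 'c', reset
Bit 9: prefix='1' (no match yet)
Bit 10: prefix='11' -> emit 'e', reset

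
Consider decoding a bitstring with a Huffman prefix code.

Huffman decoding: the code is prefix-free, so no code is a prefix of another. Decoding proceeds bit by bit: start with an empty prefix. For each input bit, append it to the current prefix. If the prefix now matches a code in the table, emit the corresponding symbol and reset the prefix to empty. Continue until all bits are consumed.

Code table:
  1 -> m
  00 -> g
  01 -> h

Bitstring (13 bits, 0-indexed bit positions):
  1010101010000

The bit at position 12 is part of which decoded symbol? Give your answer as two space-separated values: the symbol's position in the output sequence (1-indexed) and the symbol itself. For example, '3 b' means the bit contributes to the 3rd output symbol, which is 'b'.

Bit 0: prefix='1' -> emit 'm', reset
Bit 1: prefix='0' (no match yet)
Bit 2: prefix='01' -> emit 'h', reset
Bit 3: prefix='0' (no match yet)
Bit 4: prefix='01' -> emit 'h', reset
Bit 5: prefix='0' (no match yet)
Bit 6: prefix='01' -> emit 'h', reset
Bit 7: prefix='0' (no match yet)
Bit 8: prefix='01' -> emit 'h', reset
Bit 9: prefix='0' (no match yet)
Bit 10: prefix='00' -> emit 'g', reset
Bit 11: prefix='0' (no match yet)
Bit 12: prefix='00' -> emit 'g', reset

Answer: 7 g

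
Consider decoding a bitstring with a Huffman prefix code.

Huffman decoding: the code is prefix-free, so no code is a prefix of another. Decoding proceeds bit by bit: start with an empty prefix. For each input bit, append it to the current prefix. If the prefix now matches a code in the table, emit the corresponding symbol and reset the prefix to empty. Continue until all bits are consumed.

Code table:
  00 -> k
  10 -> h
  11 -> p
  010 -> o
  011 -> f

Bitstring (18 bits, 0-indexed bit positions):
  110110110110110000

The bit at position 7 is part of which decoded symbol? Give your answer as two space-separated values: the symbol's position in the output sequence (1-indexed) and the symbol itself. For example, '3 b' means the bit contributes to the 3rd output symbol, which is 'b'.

Bit 0: prefix='1' (no match yet)
Bit 1: prefix='11' -> emit 'p', reset
Bit 2: prefix='0' (no match yet)
Bit 3: prefix='01' (no match yet)
Bit 4: prefix='011' -> emit 'f', reset
Bit 5: prefix='0' (no match yet)
Bit 6: prefix='01' (no match yet)
Bit 7: prefix='011' -> emit 'f', reset
Bit 8: prefix='0' (no match yet)
Bit 9: prefix='01' (no match yet)
Bit 10: prefix='011' -> emit 'f', reset
Bit 11: prefix='0' (no match yet)

Answer: 3 f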